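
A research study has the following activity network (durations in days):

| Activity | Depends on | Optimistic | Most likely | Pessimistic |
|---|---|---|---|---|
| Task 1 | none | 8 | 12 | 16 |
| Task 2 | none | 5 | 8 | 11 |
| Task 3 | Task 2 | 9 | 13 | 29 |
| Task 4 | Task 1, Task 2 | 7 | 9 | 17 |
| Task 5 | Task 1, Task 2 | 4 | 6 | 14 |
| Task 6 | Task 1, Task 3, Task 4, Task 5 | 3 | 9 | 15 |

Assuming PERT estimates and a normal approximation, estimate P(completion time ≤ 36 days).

0.841

te_Task 1 = (8 + 4·12 + 16)/6 = 72/6 = 12; σ²_Task 1 = ((16−8)/6)² = 1.778
te_Task 2 = (5 + 4·8 + 11)/6 = 48/6 = 8; σ²_Task 2 = ((11−5)/6)² = 1.000
te_Task 3 = (9 + 4·13 + 29)/6 = 90/6 = 15; σ²_Task 3 = ((29−9)/6)² = 11.111
te_Task 4 = (7 + 4·9 + 17)/6 = 60/6 = 10; σ²_Task 4 = ((17−7)/6)² = 2.778
te_Task 5 = (4 + 4·6 + 14)/6 = 42/6 = 7; σ²_Task 5 = ((14−4)/6)² = 2.778
te_Task 6 = (3 + 4·9 + 15)/6 = 54/6 = 9; σ²_Task 6 = ((15−3)/6)² = 4.000

Forward pass:
ES_Task 1 = 0; EF_Task 1 = 12
ES_Task 2 = 0; EF_Task 2 = 8
ES_Task 3 = 8; EF_Task 3 = 8+15 = 23
ES_Task 4 = max(EF_Task 1=12, EF_Task 2=8) = 12; EF_Task 4 = 12+10 = 22
ES_Task 5 = max(EF_Task 1=12, EF_Task 2=8) = 12; EF_Task 5 = 12+7 = 19
ES_Task 6 = max(EF_Task 1=12, EF_Task 3=23, EF_Task 4=22, EF_Task 5=19) = 23; EF_Task 6 = 23+9 = 32
Expected project duration μ = 32 days. Critical path: Task 2 → Task 3 → Task 6.

Variance along critical path = 1.000 + 11.111 + 4.000 = 16.111; σ = √16.111 = 4.014 days.
Z = (36 − 32) / 4.014 = 0.997
P(T ≤ 36) = Φ(0.997) ≈ 0.841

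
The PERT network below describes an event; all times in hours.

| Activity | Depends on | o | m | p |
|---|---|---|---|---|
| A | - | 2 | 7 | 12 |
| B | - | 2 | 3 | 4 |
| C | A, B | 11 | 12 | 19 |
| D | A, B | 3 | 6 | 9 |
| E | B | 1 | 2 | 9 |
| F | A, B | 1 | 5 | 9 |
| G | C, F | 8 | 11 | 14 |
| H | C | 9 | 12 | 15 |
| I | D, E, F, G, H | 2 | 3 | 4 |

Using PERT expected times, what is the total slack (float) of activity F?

te_A = (2 + 4·7 + 12)/6 = 42/6 = 7
te_B = (2 + 4·3 + 4)/6 = 18/6 = 3
te_C = (11 + 4·12 + 19)/6 = 78/6 = 13
te_D = (3 + 4·6 + 9)/6 = 36/6 = 6
te_E = (1 + 4·2 + 9)/6 = 18/6 = 3
te_F = (1 + 4·5 + 9)/6 = 30/6 = 5
te_G = (8 + 4·11 + 14)/6 = 66/6 = 11
te_H = (9 + 4·12 + 15)/6 = 72/6 = 12
te_I = (2 + 4·3 + 4)/6 = 18/6 = 3

Forward pass:
ES_A = 0; EF_A = 7
ES_B = 0; EF_B = 3
ES_C = max(EF_A=7, EF_B=3) = 7; EF_C = 7+13 = 20
ES_D = max(EF_A=7, EF_B=3) = 7; EF_D = 7+6 = 13
ES_E = 3; EF_E = 3+3 = 6
ES_F = max(EF_A=7, EF_B=3) = 7; EF_F = 7+5 = 12
ES_G = max(EF_C=20, EF_F=12) = 20; EF_G = 20+11 = 31
ES_H = 20; EF_H = 20+12 = 32
ES_I = max(EF_D=13, EF_E=6, EF_F=12, EF_G=31, EF_H=32) = 32; EF_I = 32+3 = 35
Expected project duration μ = 35 hours. Critical path: A → C → H → I.

Backward pass:
LF_I = 35; LS_I = 35−3 = 32
LF_H = LS_I = 32; LS_H = 32−12 = 20
LF_G = LS_I = 32; LS_G = 32−11 = 21
LF_F = min(LS_G=21, LS_I=32) = 21; LS_F = 21−5 = 16
LF_E = LS_I = 32; LS_E = 32−3 = 29
LF_D = LS_I = 32; LS_D = 32−6 = 26
LF_C = min(LS_G=21, LS_H=20) = 20; LS_C = 20−13 = 7
LF_B = min(LS_C=7, LS_D=26, LS_E=29, LS_F=16) = 7; LS_B = 7−3 = 4
LF_A = min(LS_C=7, LS_D=26, LS_F=16) = 7; LS_A = 7−7 = 0
Slack_F = LS_F − ES_F = 16 − 7 = 9

9 hours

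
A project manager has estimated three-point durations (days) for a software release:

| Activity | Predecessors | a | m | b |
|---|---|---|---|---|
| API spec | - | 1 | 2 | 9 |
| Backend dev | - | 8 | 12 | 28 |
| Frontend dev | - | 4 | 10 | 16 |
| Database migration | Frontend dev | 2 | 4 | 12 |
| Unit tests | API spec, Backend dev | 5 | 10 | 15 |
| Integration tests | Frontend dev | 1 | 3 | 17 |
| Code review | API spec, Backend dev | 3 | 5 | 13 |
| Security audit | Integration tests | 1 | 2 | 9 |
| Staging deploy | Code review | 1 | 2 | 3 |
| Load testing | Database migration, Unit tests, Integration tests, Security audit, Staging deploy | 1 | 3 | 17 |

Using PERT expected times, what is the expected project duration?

te_API spec = (1 + 4·2 + 9)/6 = 18/6 = 3
te_Backend dev = (8 + 4·12 + 28)/6 = 84/6 = 14
te_Frontend dev = (4 + 4·10 + 16)/6 = 60/6 = 10
te_Database migration = (2 + 4·4 + 12)/6 = 30/6 = 5
te_Unit tests = (5 + 4·10 + 15)/6 = 60/6 = 10
te_Integration tests = (1 + 4·3 + 17)/6 = 30/6 = 5
te_Code review = (3 + 4·5 + 13)/6 = 36/6 = 6
te_Security audit = (1 + 4·2 + 9)/6 = 18/6 = 3
te_Staging deploy = (1 + 4·2 + 3)/6 = 12/6 = 2
te_Load testing = (1 + 4·3 + 17)/6 = 30/6 = 5

Forward pass:
ES_API spec = 0; EF_API spec = 3
ES_Backend dev = 0; EF_Backend dev = 14
ES_Frontend dev = 0; EF_Frontend dev = 10
ES_Database migration = 10; EF_Database migration = 10+5 = 15
ES_Unit tests = max(EF_API spec=3, EF_Backend dev=14) = 14; EF_Unit tests = 14+10 = 24
ES_Integration tests = 10; EF_Integration tests = 10+5 = 15
ES_Code review = max(EF_API spec=3, EF_Backend dev=14) = 14; EF_Code review = 14+6 = 20
ES_Security audit = 15; EF_Security audit = 15+3 = 18
ES_Staging deploy = 20; EF_Staging deploy = 20+2 = 22
ES_Load testing = max(EF_Database migration=15, EF_Unit tests=24, EF_Integration tests=15, EF_Security audit=18, EF_Staging deploy=22) = 24; EF_Load testing = 24+5 = 29
Expected project duration μ = 29 days. Critical path: Backend dev → Unit tests → Load testing.

29 days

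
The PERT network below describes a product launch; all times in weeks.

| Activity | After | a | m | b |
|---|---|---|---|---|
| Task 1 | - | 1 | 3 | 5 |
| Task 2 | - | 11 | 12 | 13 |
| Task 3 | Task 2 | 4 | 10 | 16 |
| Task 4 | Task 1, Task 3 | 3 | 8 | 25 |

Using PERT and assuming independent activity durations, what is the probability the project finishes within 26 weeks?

0.076

te_Task 1 = (1 + 4·3 + 5)/6 = 18/6 = 3; σ²_Task 1 = ((5−1)/6)² = 0.444
te_Task 2 = (11 + 4·12 + 13)/6 = 72/6 = 12; σ²_Task 2 = ((13−11)/6)² = 0.111
te_Task 3 = (4 + 4·10 + 16)/6 = 60/6 = 10; σ²_Task 3 = ((16−4)/6)² = 4.000
te_Task 4 = (3 + 4·8 + 25)/6 = 60/6 = 10; σ²_Task 4 = ((25−3)/6)² = 13.444

Forward pass:
ES_Task 1 = 0; EF_Task 1 = 3
ES_Task 2 = 0; EF_Task 2 = 12
ES_Task 3 = 12; EF_Task 3 = 12+10 = 22
ES_Task 4 = max(EF_Task 1=3, EF_Task 3=22) = 22; EF_Task 4 = 22+10 = 32
Expected project duration μ = 32 weeks. Critical path: Task 2 → Task 3 → Task 4.

Variance along critical path = 0.111 + 4.000 + 13.444 = 17.556; σ = √17.556 = 4.190 weeks.
Z = (26 − 32) / 4.190 = -1.432
P(T ≤ 26) = Φ(-1.432) ≈ 0.076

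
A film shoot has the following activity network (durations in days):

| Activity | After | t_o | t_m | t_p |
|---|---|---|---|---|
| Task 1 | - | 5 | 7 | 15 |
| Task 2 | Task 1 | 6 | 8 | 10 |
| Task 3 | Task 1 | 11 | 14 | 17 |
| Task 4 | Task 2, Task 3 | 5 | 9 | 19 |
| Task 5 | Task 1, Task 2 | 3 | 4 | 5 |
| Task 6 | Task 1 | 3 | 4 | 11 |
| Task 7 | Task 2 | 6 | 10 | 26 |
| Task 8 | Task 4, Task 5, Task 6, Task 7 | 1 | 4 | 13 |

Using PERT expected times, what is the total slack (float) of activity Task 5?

12 days

te_Task 1 = (5 + 4·7 + 15)/6 = 48/6 = 8
te_Task 2 = (6 + 4·8 + 10)/6 = 48/6 = 8
te_Task 3 = (11 + 4·14 + 17)/6 = 84/6 = 14
te_Task 4 = (5 + 4·9 + 19)/6 = 60/6 = 10
te_Task 5 = (3 + 4·4 + 5)/6 = 24/6 = 4
te_Task 6 = (3 + 4·4 + 11)/6 = 30/6 = 5
te_Task 7 = (6 + 4·10 + 26)/6 = 72/6 = 12
te_Task 8 = (1 + 4·4 + 13)/6 = 30/6 = 5

Forward pass:
ES_Task 1 = 0; EF_Task 1 = 8
ES_Task 2 = 8; EF_Task 2 = 8+8 = 16
ES_Task 3 = 8; EF_Task 3 = 8+14 = 22
ES_Task 4 = max(EF_Task 2=16, EF_Task 3=22) = 22; EF_Task 4 = 22+10 = 32
ES_Task 5 = max(EF_Task 1=8, EF_Task 2=16) = 16; EF_Task 5 = 16+4 = 20
ES_Task 6 = 8; EF_Task 6 = 8+5 = 13
ES_Task 7 = 16; EF_Task 7 = 16+12 = 28
ES_Task 8 = max(EF_Task 4=32, EF_Task 5=20, EF_Task 6=13, EF_Task 7=28) = 32; EF_Task 8 = 32+5 = 37
Expected project duration μ = 37 days. Critical path: Task 1 → Task 3 → Task 4 → Task 8.

Backward pass:
LF_Task 8 = 37; LS_Task 8 = 37−5 = 32
LF_Task 7 = LS_Task 8 = 32; LS_Task 7 = 32−12 = 20
LF_Task 6 = LS_Task 8 = 32; LS_Task 6 = 32−5 = 27
LF_Task 5 = LS_Task 8 = 32; LS_Task 5 = 32−4 = 28
LF_Task 4 = LS_Task 8 = 32; LS_Task 4 = 32−10 = 22
LF_Task 3 = LS_Task 4 = 22; LS_Task 3 = 22−14 = 8
LF_Task 2 = min(LS_Task 4=22, LS_Task 5=28, LS_Task 7=20) = 20; LS_Task 2 = 20−8 = 12
LF_Task 1 = min(LS_Task 2=12, LS_Task 3=8, LS_Task 5=28, LS_Task 6=27) = 8; LS_Task 1 = 8−8 = 0
Slack_Task 5 = LS_Task 5 − ES_Task 5 = 28 − 16 = 12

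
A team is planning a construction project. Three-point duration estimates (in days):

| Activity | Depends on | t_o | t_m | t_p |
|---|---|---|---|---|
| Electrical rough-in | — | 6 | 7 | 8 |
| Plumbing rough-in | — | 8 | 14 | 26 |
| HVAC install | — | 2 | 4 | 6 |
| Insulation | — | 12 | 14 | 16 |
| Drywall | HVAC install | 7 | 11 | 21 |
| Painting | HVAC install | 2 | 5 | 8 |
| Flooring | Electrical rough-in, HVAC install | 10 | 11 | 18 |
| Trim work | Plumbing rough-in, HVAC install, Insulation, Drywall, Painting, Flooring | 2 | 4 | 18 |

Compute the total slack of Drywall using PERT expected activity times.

3 days

te_Electrical rough-in = (6 + 4·7 + 8)/6 = 42/6 = 7
te_Plumbing rough-in = (8 + 4·14 + 26)/6 = 90/6 = 15
te_HVAC install = (2 + 4·4 + 6)/6 = 24/6 = 4
te_Insulation = (12 + 4·14 + 16)/6 = 84/6 = 14
te_Drywall = (7 + 4·11 + 21)/6 = 72/6 = 12
te_Painting = (2 + 4·5 + 8)/6 = 30/6 = 5
te_Flooring = (10 + 4·11 + 18)/6 = 72/6 = 12
te_Trim work = (2 + 4·4 + 18)/6 = 36/6 = 6

Forward pass:
ES_Electrical rough-in = 0; EF_Electrical rough-in = 7
ES_Plumbing rough-in = 0; EF_Plumbing rough-in = 15
ES_HVAC install = 0; EF_HVAC install = 4
ES_Insulation = 0; EF_Insulation = 14
ES_Drywall = 4; EF_Drywall = 4+12 = 16
ES_Painting = 4; EF_Painting = 4+5 = 9
ES_Flooring = max(EF_Electrical rough-in=7, EF_HVAC install=4) = 7; EF_Flooring = 7+12 = 19
ES_Trim work = max(EF_Plumbing rough-in=15, EF_HVAC install=4, EF_Insulation=14, EF_Drywall=16, EF_Painting=9, EF_Flooring=19) = 19; EF_Trim work = 19+6 = 25
Expected project duration μ = 25 days. Critical path: Electrical rough-in → Flooring → Trim work.

Backward pass:
LF_Trim work = 25; LS_Trim work = 25−6 = 19
LF_Flooring = LS_Trim work = 19; LS_Flooring = 19−12 = 7
LF_Painting = LS_Trim work = 19; LS_Painting = 19−5 = 14
LF_Drywall = LS_Trim work = 19; LS_Drywall = 19−12 = 7
LF_Insulation = LS_Trim work = 19; LS_Insulation = 19−14 = 5
LF_HVAC install = min(LS_Drywall=7, LS_Painting=14, LS_Flooring=7, LS_Trim work=19) = 7; LS_HVAC install = 7−4 = 3
LF_Plumbing rough-in = LS_Trim work = 19; LS_Plumbing rough-in = 19−15 = 4
LF_Electrical rough-in = LS_Flooring = 7; LS_Electrical rough-in = 7−7 = 0
Slack_Drywall = LS_Drywall − ES_Drywall = 7 − 4 = 3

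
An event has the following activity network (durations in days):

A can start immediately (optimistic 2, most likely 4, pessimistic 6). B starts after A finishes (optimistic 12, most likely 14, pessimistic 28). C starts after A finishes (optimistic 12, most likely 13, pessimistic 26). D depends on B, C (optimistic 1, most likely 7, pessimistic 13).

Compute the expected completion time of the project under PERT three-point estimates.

te_A = (2 + 4·4 + 6)/6 = 24/6 = 4
te_B = (12 + 4·14 + 28)/6 = 96/6 = 16
te_C = (12 + 4·13 + 26)/6 = 90/6 = 15
te_D = (1 + 4·7 + 13)/6 = 42/6 = 7

Forward pass:
ES_A = 0; EF_A = 4
ES_B = 4; EF_B = 4+16 = 20
ES_C = 4; EF_C = 4+15 = 19
ES_D = max(EF_B=20, EF_C=19) = 20; EF_D = 20+7 = 27
Expected project duration μ = 27 days. Critical path: A → B → D.

27 days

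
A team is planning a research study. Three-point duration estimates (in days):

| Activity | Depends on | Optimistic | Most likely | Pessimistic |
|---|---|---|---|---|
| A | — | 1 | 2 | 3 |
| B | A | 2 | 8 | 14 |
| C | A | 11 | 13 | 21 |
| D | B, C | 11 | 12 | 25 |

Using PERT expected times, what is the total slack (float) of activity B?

6 days

te_A = (1 + 4·2 + 3)/6 = 12/6 = 2
te_B = (2 + 4·8 + 14)/6 = 48/6 = 8
te_C = (11 + 4·13 + 21)/6 = 84/6 = 14
te_D = (11 + 4·12 + 25)/6 = 84/6 = 14

Forward pass:
ES_A = 0; EF_A = 2
ES_B = 2; EF_B = 2+8 = 10
ES_C = 2; EF_C = 2+14 = 16
ES_D = max(EF_B=10, EF_C=16) = 16; EF_D = 16+14 = 30
Expected project duration μ = 30 days. Critical path: A → C → D.

Backward pass:
LF_D = 30; LS_D = 30−14 = 16
LF_C = LS_D = 16; LS_C = 16−14 = 2
LF_B = LS_D = 16; LS_B = 16−8 = 8
LF_A = min(LS_B=8, LS_C=2) = 2; LS_A = 2−2 = 0
Slack_B = LS_B − ES_B = 8 − 2 = 6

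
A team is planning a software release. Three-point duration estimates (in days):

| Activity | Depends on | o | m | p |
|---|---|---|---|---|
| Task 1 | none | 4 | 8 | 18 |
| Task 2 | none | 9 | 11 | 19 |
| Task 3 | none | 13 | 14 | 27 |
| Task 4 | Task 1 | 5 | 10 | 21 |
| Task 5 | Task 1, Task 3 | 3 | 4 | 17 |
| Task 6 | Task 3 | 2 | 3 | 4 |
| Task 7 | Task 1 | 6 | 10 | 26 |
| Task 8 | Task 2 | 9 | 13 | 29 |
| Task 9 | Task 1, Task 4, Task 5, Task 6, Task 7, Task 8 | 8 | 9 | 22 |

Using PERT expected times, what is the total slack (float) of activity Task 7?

6 days

te_Task 1 = (4 + 4·8 + 18)/6 = 54/6 = 9
te_Task 2 = (9 + 4·11 + 19)/6 = 72/6 = 12
te_Task 3 = (13 + 4·14 + 27)/6 = 96/6 = 16
te_Task 4 = (5 + 4·10 + 21)/6 = 66/6 = 11
te_Task 5 = (3 + 4·4 + 17)/6 = 36/6 = 6
te_Task 6 = (2 + 4·3 + 4)/6 = 18/6 = 3
te_Task 7 = (6 + 4·10 + 26)/6 = 72/6 = 12
te_Task 8 = (9 + 4·13 + 29)/6 = 90/6 = 15
te_Task 9 = (8 + 4·9 + 22)/6 = 66/6 = 11

Forward pass:
ES_Task 1 = 0; EF_Task 1 = 9
ES_Task 2 = 0; EF_Task 2 = 12
ES_Task 3 = 0; EF_Task 3 = 16
ES_Task 4 = 9; EF_Task 4 = 9+11 = 20
ES_Task 5 = max(EF_Task 1=9, EF_Task 3=16) = 16; EF_Task 5 = 16+6 = 22
ES_Task 6 = 16; EF_Task 6 = 16+3 = 19
ES_Task 7 = 9; EF_Task 7 = 9+12 = 21
ES_Task 8 = 12; EF_Task 8 = 12+15 = 27
ES_Task 9 = max(EF_Task 1=9, EF_Task 4=20, EF_Task 5=22, EF_Task 6=19, EF_Task 7=21, EF_Task 8=27) = 27; EF_Task 9 = 27+11 = 38
Expected project duration μ = 38 days. Critical path: Task 2 → Task 8 → Task 9.

Backward pass:
LF_Task 9 = 38; LS_Task 9 = 38−11 = 27
LF_Task 8 = LS_Task 9 = 27; LS_Task 8 = 27−15 = 12
LF_Task 7 = LS_Task 9 = 27; LS_Task 7 = 27−12 = 15
LF_Task 6 = LS_Task 9 = 27; LS_Task 6 = 27−3 = 24
LF_Task 5 = LS_Task 9 = 27; LS_Task 5 = 27−6 = 21
LF_Task 4 = LS_Task 9 = 27; LS_Task 4 = 27−11 = 16
LF_Task 3 = min(LS_Task 5=21, LS_Task 6=24) = 21; LS_Task 3 = 21−16 = 5
LF_Task 2 = LS_Task 8 = 12; LS_Task 2 = 12−12 = 0
LF_Task 1 = min(LS_Task 4=16, LS_Task 5=21, LS_Task 7=15, LS_Task 9=27) = 15; LS_Task 1 = 15−9 = 6
Slack_Task 7 = LS_Task 7 − ES_Task 7 = 15 − 9 = 6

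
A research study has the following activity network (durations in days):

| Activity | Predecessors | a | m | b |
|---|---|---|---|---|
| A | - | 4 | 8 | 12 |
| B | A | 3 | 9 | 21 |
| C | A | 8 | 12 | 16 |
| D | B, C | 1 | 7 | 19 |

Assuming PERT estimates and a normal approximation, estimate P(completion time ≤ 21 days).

te_A = (4 + 4·8 + 12)/6 = 48/6 = 8; σ²_A = ((12−4)/6)² = 1.778
te_B = (3 + 4·9 + 21)/6 = 60/6 = 10; σ²_B = ((21−3)/6)² = 9.000
te_C = (8 + 4·12 + 16)/6 = 72/6 = 12; σ²_C = ((16−8)/6)² = 1.778
te_D = (1 + 4·7 + 19)/6 = 48/6 = 8; σ²_D = ((19−1)/6)² = 9.000

Forward pass:
ES_A = 0; EF_A = 8
ES_B = 8; EF_B = 8+10 = 18
ES_C = 8; EF_C = 8+12 = 20
ES_D = max(EF_B=18, EF_C=20) = 20; EF_D = 20+8 = 28
Expected project duration μ = 28 days. Critical path: A → C → D.

Variance along critical path = 1.778 + 1.778 + 9.000 = 12.556; σ = √12.556 = 3.543 days.
Z = (21 − 28) / 3.543 = -1.976
P(T ≤ 21) = Φ(-1.976) ≈ 0.024

0.024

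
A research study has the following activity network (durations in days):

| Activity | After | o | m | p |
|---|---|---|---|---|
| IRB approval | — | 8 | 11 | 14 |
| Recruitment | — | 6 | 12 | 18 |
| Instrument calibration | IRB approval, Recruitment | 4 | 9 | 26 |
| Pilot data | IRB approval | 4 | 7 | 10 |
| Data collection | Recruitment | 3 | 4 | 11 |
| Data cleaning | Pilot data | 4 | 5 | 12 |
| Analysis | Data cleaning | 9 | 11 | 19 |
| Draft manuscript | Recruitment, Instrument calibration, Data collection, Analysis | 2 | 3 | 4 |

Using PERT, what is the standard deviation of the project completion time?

2.58 days

te_IRB approval = (8 + 4·11 + 14)/6 = 66/6 = 11; σ²_IRB approval = ((14−8)/6)² = 1.000
te_Recruitment = (6 + 4·12 + 18)/6 = 72/6 = 12; σ²_Recruitment = ((18−6)/6)² = 4.000
te_Instrument calibration = (4 + 4·9 + 26)/6 = 66/6 = 11; σ²_Instrument calibration = ((26−4)/6)² = 13.444
te_Pilot data = (4 + 4·7 + 10)/6 = 42/6 = 7; σ²_Pilot data = ((10−4)/6)² = 1.000
te_Data collection = (3 + 4·4 + 11)/6 = 30/6 = 5; σ²_Data collection = ((11−3)/6)² = 1.778
te_Data cleaning = (4 + 4·5 + 12)/6 = 36/6 = 6; σ²_Data cleaning = ((12−4)/6)² = 1.778
te_Analysis = (9 + 4·11 + 19)/6 = 72/6 = 12; σ²_Analysis = ((19−9)/6)² = 2.778
te_Draft manuscript = (2 + 4·3 + 4)/6 = 18/6 = 3; σ²_Draft manuscript = ((4−2)/6)² = 0.111

Forward pass:
ES_IRB approval = 0; EF_IRB approval = 11
ES_Recruitment = 0; EF_Recruitment = 12
ES_Instrument calibration = max(EF_IRB approval=11, EF_Recruitment=12) = 12; EF_Instrument calibration = 12+11 = 23
ES_Pilot data = 11; EF_Pilot data = 11+7 = 18
ES_Data collection = 12; EF_Data collection = 12+5 = 17
ES_Data cleaning = 18; EF_Data cleaning = 18+6 = 24
ES_Analysis = 24; EF_Analysis = 24+12 = 36
ES_Draft manuscript = max(EF_Recruitment=12, EF_Instrument calibration=23, EF_Data collection=17, EF_Analysis=36) = 36; EF_Draft manuscript = 36+3 = 39
Expected project duration μ = 39 days. Critical path: IRB approval → Pilot data → Data cleaning → Analysis → Draft manuscript.

Variance along critical path = 1.000 + 1.000 + 1.778 + 2.778 + 0.111 = 6.667
σ = √6.667 = 2.582 days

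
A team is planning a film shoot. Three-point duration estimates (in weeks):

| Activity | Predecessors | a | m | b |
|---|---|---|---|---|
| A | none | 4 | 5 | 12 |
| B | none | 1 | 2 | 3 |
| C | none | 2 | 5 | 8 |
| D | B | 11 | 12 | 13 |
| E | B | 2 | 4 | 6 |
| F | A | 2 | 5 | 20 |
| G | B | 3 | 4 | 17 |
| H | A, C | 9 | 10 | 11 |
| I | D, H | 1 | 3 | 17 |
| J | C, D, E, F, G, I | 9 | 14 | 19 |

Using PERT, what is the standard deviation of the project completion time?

te_A = (4 + 4·5 + 12)/6 = 36/6 = 6; σ²_A = ((12−4)/6)² = 1.778
te_B = (1 + 4·2 + 3)/6 = 12/6 = 2; σ²_B = ((3−1)/6)² = 0.111
te_C = (2 + 4·5 + 8)/6 = 30/6 = 5; σ²_C = ((8−2)/6)² = 1.000
te_D = (11 + 4·12 + 13)/6 = 72/6 = 12; σ²_D = ((13−11)/6)² = 0.111
te_E = (2 + 4·4 + 6)/6 = 24/6 = 4; σ²_E = ((6−2)/6)² = 0.444
te_F = (2 + 4·5 + 20)/6 = 42/6 = 7; σ²_F = ((20−2)/6)² = 9.000
te_G = (3 + 4·4 + 17)/6 = 36/6 = 6; σ²_G = ((17−3)/6)² = 5.444
te_H = (9 + 4·10 + 11)/6 = 60/6 = 10; σ²_H = ((11−9)/6)² = 0.111
te_I = (1 + 4·3 + 17)/6 = 30/6 = 5; σ²_I = ((17−1)/6)² = 7.111
te_J = (9 + 4·14 + 19)/6 = 84/6 = 14; σ²_J = ((19−9)/6)² = 2.778

Forward pass:
ES_A = 0; EF_A = 6
ES_B = 0; EF_B = 2
ES_C = 0; EF_C = 5
ES_D = 2; EF_D = 2+12 = 14
ES_E = 2; EF_E = 2+4 = 6
ES_F = 6; EF_F = 6+7 = 13
ES_G = 2; EF_G = 2+6 = 8
ES_H = max(EF_A=6, EF_C=5) = 6; EF_H = 6+10 = 16
ES_I = max(EF_D=14, EF_H=16) = 16; EF_I = 16+5 = 21
ES_J = max(EF_C=5, EF_D=14, EF_E=6, EF_F=13, EF_G=8, EF_I=21) = 21; EF_J = 21+14 = 35
Expected project duration μ = 35 weeks. Critical path: A → H → I → J.

Variance along critical path = 1.778 + 0.111 + 7.111 + 2.778 = 11.778
σ = √11.778 = 3.432 weeks

3.43 weeks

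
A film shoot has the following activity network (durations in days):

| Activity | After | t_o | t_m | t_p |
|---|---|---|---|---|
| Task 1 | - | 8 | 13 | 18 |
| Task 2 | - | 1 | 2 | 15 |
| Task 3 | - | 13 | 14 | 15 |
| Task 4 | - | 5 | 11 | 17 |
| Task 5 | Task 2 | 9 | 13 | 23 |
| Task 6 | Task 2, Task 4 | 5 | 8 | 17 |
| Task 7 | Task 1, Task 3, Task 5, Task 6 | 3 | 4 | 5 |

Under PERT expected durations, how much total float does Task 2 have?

te_Task 1 = (8 + 4·13 + 18)/6 = 78/6 = 13
te_Task 2 = (1 + 4·2 + 15)/6 = 24/6 = 4
te_Task 3 = (13 + 4·14 + 15)/6 = 84/6 = 14
te_Task 4 = (5 + 4·11 + 17)/6 = 66/6 = 11
te_Task 5 = (9 + 4·13 + 23)/6 = 84/6 = 14
te_Task 6 = (5 + 4·8 + 17)/6 = 54/6 = 9
te_Task 7 = (3 + 4·4 + 5)/6 = 24/6 = 4

Forward pass:
ES_Task 1 = 0; EF_Task 1 = 13
ES_Task 2 = 0; EF_Task 2 = 4
ES_Task 3 = 0; EF_Task 3 = 14
ES_Task 4 = 0; EF_Task 4 = 11
ES_Task 5 = 4; EF_Task 5 = 4+14 = 18
ES_Task 6 = max(EF_Task 2=4, EF_Task 4=11) = 11; EF_Task 6 = 11+9 = 20
ES_Task 7 = max(EF_Task 1=13, EF_Task 3=14, EF_Task 5=18, EF_Task 6=20) = 20; EF_Task 7 = 20+4 = 24
Expected project duration μ = 24 days. Critical path: Task 4 → Task 6 → Task 7.

Backward pass:
LF_Task 7 = 24; LS_Task 7 = 24−4 = 20
LF_Task 6 = LS_Task 7 = 20; LS_Task 6 = 20−9 = 11
LF_Task 5 = LS_Task 7 = 20; LS_Task 5 = 20−14 = 6
LF_Task 4 = LS_Task 6 = 11; LS_Task 4 = 11−11 = 0
LF_Task 3 = LS_Task 7 = 20; LS_Task 3 = 20−14 = 6
LF_Task 2 = min(LS_Task 5=6, LS_Task 6=11) = 6; LS_Task 2 = 6−4 = 2
LF_Task 1 = LS_Task 7 = 20; LS_Task 1 = 20−13 = 7
Slack_Task 2 = LS_Task 2 − ES_Task 2 = 2 − 0 = 2

2 days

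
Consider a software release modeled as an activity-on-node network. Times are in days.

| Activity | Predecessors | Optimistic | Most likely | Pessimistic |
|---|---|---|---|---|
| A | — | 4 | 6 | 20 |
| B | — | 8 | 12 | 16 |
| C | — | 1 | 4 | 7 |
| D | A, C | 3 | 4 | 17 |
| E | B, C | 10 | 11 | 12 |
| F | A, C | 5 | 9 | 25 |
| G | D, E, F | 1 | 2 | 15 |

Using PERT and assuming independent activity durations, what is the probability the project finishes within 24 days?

te_A = (4 + 4·6 + 20)/6 = 48/6 = 8; σ²_A = ((20−4)/6)² = 7.111
te_B = (8 + 4·12 + 16)/6 = 72/6 = 12; σ²_B = ((16−8)/6)² = 1.778
te_C = (1 + 4·4 + 7)/6 = 24/6 = 4; σ²_C = ((7−1)/6)² = 1.000
te_D = (3 + 4·4 + 17)/6 = 36/6 = 6; σ²_D = ((17−3)/6)² = 5.444
te_E = (10 + 4·11 + 12)/6 = 66/6 = 11; σ²_E = ((12−10)/6)² = 0.111
te_F = (5 + 4·9 + 25)/6 = 66/6 = 11; σ²_F = ((25−5)/6)² = 11.111
te_G = (1 + 4·2 + 15)/6 = 24/6 = 4; σ²_G = ((15−1)/6)² = 5.444

Forward pass:
ES_A = 0; EF_A = 8
ES_B = 0; EF_B = 12
ES_C = 0; EF_C = 4
ES_D = max(EF_A=8, EF_C=4) = 8; EF_D = 8+6 = 14
ES_E = max(EF_B=12, EF_C=4) = 12; EF_E = 12+11 = 23
ES_F = max(EF_A=8, EF_C=4) = 8; EF_F = 8+11 = 19
ES_G = max(EF_D=14, EF_E=23, EF_F=19) = 23; EF_G = 23+4 = 27
Expected project duration μ = 27 days. Critical path: B → E → G.

Variance along critical path = 1.778 + 0.111 + 5.444 = 7.333; σ = √7.333 = 2.708 days.
Z = (24 − 27) / 2.708 = -1.108
P(T ≤ 24) = Φ(-1.108) ≈ 0.134

0.134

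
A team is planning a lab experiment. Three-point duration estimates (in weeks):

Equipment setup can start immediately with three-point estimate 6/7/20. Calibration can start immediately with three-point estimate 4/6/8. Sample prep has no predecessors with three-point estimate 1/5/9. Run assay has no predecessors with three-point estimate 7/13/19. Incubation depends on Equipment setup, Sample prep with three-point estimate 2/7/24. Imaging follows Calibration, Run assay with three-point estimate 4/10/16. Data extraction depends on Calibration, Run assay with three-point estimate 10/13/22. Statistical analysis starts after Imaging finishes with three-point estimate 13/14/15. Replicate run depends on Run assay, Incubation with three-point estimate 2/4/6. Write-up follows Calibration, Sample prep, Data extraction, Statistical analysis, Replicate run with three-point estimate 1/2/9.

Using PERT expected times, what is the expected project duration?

te_Equipment setup = (6 + 4·7 + 20)/6 = 54/6 = 9
te_Calibration = (4 + 4·6 + 8)/6 = 36/6 = 6
te_Sample prep = (1 + 4·5 + 9)/6 = 30/6 = 5
te_Run assay = (7 + 4·13 + 19)/6 = 78/6 = 13
te_Incubation = (2 + 4·7 + 24)/6 = 54/6 = 9
te_Imaging = (4 + 4·10 + 16)/6 = 60/6 = 10
te_Data extraction = (10 + 4·13 + 22)/6 = 84/6 = 14
te_Statistical analysis = (13 + 4·14 + 15)/6 = 84/6 = 14
te_Replicate run = (2 + 4·4 + 6)/6 = 24/6 = 4
te_Write-up = (1 + 4·2 + 9)/6 = 18/6 = 3

Forward pass:
ES_Equipment setup = 0; EF_Equipment setup = 9
ES_Calibration = 0; EF_Calibration = 6
ES_Sample prep = 0; EF_Sample prep = 5
ES_Run assay = 0; EF_Run assay = 13
ES_Incubation = max(EF_Equipment setup=9, EF_Sample prep=5) = 9; EF_Incubation = 9+9 = 18
ES_Imaging = max(EF_Calibration=6, EF_Run assay=13) = 13; EF_Imaging = 13+10 = 23
ES_Data extraction = max(EF_Calibration=6, EF_Run assay=13) = 13; EF_Data extraction = 13+14 = 27
ES_Statistical analysis = 23; EF_Statistical analysis = 23+14 = 37
ES_Replicate run = max(EF_Run assay=13, EF_Incubation=18) = 18; EF_Replicate run = 18+4 = 22
ES_Write-up = max(EF_Calibration=6, EF_Sample prep=5, EF_Data extraction=27, EF_Statistical analysis=37, EF_Replicate run=22) = 37; EF_Write-up = 37+3 = 40
Expected project duration μ = 40 weeks. Critical path: Run assay → Imaging → Statistical analysis → Write-up.

40 weeks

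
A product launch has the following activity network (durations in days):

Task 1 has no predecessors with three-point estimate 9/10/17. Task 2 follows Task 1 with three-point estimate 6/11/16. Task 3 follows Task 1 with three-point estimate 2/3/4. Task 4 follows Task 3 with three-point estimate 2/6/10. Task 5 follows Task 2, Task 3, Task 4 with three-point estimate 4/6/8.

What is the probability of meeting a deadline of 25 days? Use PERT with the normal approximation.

0.090

te_Task 1 = (9 + 4·10 + 17)/6 = 66/6 = 11; σ²_Task 1 = ((17−9)/6)² = 1.778
te_Task 2 = (6 + 4·11 + 16)/6 = 66/6 = 11; σ²_Task 2 = ((16−6)/6)² = 2.778
te_Task 3 = (2 + 4·3 + 4)/6 = 18/6 = 3; σ²_Task 3 = ((4−2)/6)² = 0.111
te_Task 4 = (2 + 4·6 + 10)/6 = 36/6 = 6; σ²_Task 4 = ((10−2)/6)² = 1.778
te_Task 5 = (4 + 4·6 + 8)/6 = 36/6 = 6; σ²_Task 5 = ((8−4)/6)² = 0.444

Forward pass:
ES_Task 1 = 0; EF_Task 1 = 11
ES_Task 2 = 11; EF_Task 2 = 11+11 = 22
ES_Task 3 = 11; EF_Task 3 = 11+3 = 14
ES_Task 4 = 14; EF_Task 4 = 14+6 = 20
ES_Task 5 = max(EF_Task 2=22, EF_Task 3=14, EF_Task 4=20) = 22; EF_Task 5 = 22+6 = 28
Expected project duration μ = 28 days. Critical path: Task 1 → Task 2 → Task 5.

Variance along critical path = 1.778 + 2.778 + 0.444 = 5.000; σ = √5.000 = 2.236 days.
Z = (25 − 28) / 2.236 = -1.342
P(T ≤ 25) = Φ(-1.342) ≈ 0.090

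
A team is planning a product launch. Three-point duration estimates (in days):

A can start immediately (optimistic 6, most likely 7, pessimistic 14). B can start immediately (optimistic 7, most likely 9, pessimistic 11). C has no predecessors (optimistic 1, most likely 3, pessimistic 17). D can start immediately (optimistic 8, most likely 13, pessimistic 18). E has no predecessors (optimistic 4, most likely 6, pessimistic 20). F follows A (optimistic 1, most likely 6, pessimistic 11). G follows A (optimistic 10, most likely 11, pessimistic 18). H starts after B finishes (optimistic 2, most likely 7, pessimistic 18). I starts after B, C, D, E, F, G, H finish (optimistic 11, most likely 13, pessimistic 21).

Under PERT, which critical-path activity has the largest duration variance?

I

te_A = (6 + 4·7 + 14)/6 = 48/6 = 8; σ²_A = ((14−6)/6)² = 1.778
te_B = (7 + 4·9 + 11)/6 = 54/6 = 9; σ²_B = ((11−7)/6)² = 0.444
te_C = (1 + 4·3 + 17)/6 = 30/6 = 5; σ²_C = ((17−1)/6)² = 7.111
te_D = (8 + 4·13 + 18)/6 = 78/6 = 13; σ²_D = ((18−8)/6)² = 2.778
te_E = (4 + 4·6 + 20)/6 = 48/6 = 8; σ²_E = ((20−4)/6)² = 7.111
te_F = (1 + 4·6 + 11)/6 = 36/6 = 6; σ²_F = ((11−1)/6)² = 2.778
te_G = (10 + 4·11 + 18)/6 = 72/6 = 12; σ²_G = ((18−10)/6)² = 1.778
te_H = (2 + 4·7 + 18)/6 = 48/6 = 8; σ²_H = ((18−2)/6)² = 7.111
te_I = (11 + 4·13 + 21)/6 = 84/6 = 14; σ²_I = ((21−11)/6)² = 2.778

Forward pass:
ES_A = 0; EF_A = 8
ES_B = 0; EF_B = 9
ES_C = 0; EF_C = 5
ES_D = 0; EF_D = 13
ES_E = 0; EF_E = 8
ES_F = 8; EF_F = 8+6 = 14
ES_G = 8; EF_G = 8+12 = 20
ES_H = 9; EF_H = 9+8 = 17
ES_I = max(EF_B=9, EF_C=5, EF_D=13, EF_E=8, EF_F=14, EF_G=20, EF_H=17) = 20; EF_I = 20+14 = 34
Expected project duration μ = 34 days. Critical path: A → G → I.

Variances on critical path: σ²_A=1.778, σ²_G=1.778, σ²_I=2.778.
Largest is σ²_I = 2.778.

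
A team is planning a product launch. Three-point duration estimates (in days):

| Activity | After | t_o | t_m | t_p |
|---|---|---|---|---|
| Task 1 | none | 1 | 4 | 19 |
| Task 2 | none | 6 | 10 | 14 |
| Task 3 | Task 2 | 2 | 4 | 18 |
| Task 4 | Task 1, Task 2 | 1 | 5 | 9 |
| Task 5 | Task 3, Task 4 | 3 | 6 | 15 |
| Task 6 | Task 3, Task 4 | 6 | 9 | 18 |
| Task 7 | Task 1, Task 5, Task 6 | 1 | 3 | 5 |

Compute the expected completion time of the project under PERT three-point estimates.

29 days

te_Task 1 = (1 + 4·4 + 19)/6 = 36/6 = 6
te_Task 2 = (6 + 4·10 + 14)/6 = 60/6 = 10
te_Task 3 = (2 + 4·4 + 18)/6 = 36/6 = 6
te_Task 4 = (1 + 4·5 + 9)/6 = 30/6 = 5
te_Task 5 = (3 + 4·6 + 15)/6 = 42/6 = 7
te_Task 6 = (6 + 4·9 + 18)/6 = 60/6 = 10
te_Task 7 = (1 + 4·3 + 5)/6 = 18/6 = 3

Forward pass:
ES_Task 1 = 0; EF_Task 1 = 6
ES_Task 2 = 0; EF_Task 2 = 10
ES_Task 3 = 10; EF_Task 3 = 10+6 = 16
ES_Task 4 = max(EF_Task 1=6, EF_Task 2=10) = 10; EF_Task 4 = 10+5 = 15
ES_Task 5 = max(EF_Task 3=16, EF_Task 4=15) = 16; EF_Task 5 = 16+7 = 23
ES_Task 6 = max(EF_Task 3=16, EF_Task 4=15) = 16; EF_Task 6 = 16+10 = 26
ES_Task 7 = max(EF_Task 1=6, EF_Task 5=23, EF_Task 6=26) = 26; EF_Task 7 = 26+3 = 29
Expected project duration μ = 29 days. Critical path: Task 2 → Task 3 → Task 6 → Task 7.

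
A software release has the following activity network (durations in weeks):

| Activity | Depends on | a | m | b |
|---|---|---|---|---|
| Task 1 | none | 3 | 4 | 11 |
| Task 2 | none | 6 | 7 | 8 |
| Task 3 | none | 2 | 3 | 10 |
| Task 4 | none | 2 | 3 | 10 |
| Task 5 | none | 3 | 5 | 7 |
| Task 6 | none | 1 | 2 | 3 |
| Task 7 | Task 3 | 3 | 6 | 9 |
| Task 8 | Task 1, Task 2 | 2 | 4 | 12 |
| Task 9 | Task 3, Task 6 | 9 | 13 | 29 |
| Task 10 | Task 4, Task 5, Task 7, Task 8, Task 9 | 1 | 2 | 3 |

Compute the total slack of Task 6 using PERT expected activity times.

2 weeks

te_Task 1 = (3 + 4·4 + 11)/6 = 30/6 = 5
te_Task 2 = (6 + 4·7 + 8)/6 = 42/6 = 7
te_Task 3 = (2 + 4·3 + 10)/6 = 24/6 = 4
te_Task 4 = (2 + 4·3 + 10)/6 = 24/6 = 4
te_Task 5 = (3 + 4·5 + 7)/6 = 30/6 = 5
te_Task 6 = (1 + 4·2 + 3)/6 = 12/6 = 2
te_Task 7 = (3 + 4·6 + 9)/6 = 36/6 = 6
te_Task 8 = (2 + 4·4 + 12)/6 = 30/6 = 5
te_Task 9 = (9 + 4·13 + 29)/6 = 90/6 = 15
te_Task 10 = (1 + 4·2 + 3)/6 = 12/6 = 2

Forward pass:
ES_Task 1 = 0; EF_Task 1 = 5
ES_Task 2 = 0; EF_Task 2 = 7
ES_Task 3 = 0; EF_Task 3 = 4
ES_Task 4 = 0; EF_Task 4 = 4
ES_Task 5 = 0; EF_Task 5 = 5
ES_Task 6 = 0; EF_Task 6 = 2
ES_Task 7 = 4; EF_Task 7 = 4+6 = 10
ES_Task 8 = max(EF_Task 1=5, EF_Task 2=7) = 7; EF_Task 8 = 7+5 = 12
ES_Task 9 = max(EF_Task 3=4, EF_Task 6=2) = 4; EF_Task 9 = 4+15 = 19
ES_Task 10 = max(EF_Task 4=4, EF_Task 5=5, EF_Task 7=10, EF_Task 8=12, EF_Task 9=19) = 19; EF_Task 10 = 19+2 = 21
Expected project duration μ = 21 weeks. Critical path: Task 3 → Task 9 → Task 10.

Backward pass:
LF_Task 10 = 21; LS_Task 10 = 21−2 = 19
LF_Task 9 = LS_Task 10 = 19; LS_Task 9 = 19−15 = 4
LF_Task 8 = LS_Task 10 = 19; LS_Task 8 = 19−5 = 14
LF_Task 7 = LS_Task 10 = 19; LS_Task 7 = 19−6 = 13
LF_Task 6 = LS_Task 9 = 4; LS_Task 6 = 4−2 = 2
LF_Task 5 = LS_Task 10 = 19; LS_Task 5 = 19−5 = 14
LF_Task 4 = LS_Task 10 = 19; LS_Task 4 = 19−4 = 15
LF_Task 3 = min(LS_Task 7=13, LS_Task 9=4) = 4; LS_Task 3 = 4−4 = 0
LF_Task 2 = LS_Task 8 = 14; LS_Task 2 = 14−7 = 7
LF_Task 1 = LS_Task 8 = 14; LS_Task 1 = 14−5 = 9
Slack_Task 6 = LS_Task 6 − ES_Task 6 = 2 − 0 = 2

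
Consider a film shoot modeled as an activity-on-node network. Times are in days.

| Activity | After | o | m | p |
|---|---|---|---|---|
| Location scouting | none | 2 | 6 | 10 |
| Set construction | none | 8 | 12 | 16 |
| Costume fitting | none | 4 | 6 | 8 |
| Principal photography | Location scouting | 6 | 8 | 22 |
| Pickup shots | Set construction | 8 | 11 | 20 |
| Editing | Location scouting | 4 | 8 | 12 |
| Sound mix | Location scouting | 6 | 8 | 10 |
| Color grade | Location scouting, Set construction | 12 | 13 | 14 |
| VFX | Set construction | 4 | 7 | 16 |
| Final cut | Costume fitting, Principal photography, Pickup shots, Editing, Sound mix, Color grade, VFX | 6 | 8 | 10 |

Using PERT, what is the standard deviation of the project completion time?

1.53 days

te_Location scouting = (2 + 4·6 + 10)/6 = 36/6 = 6; σ²_Location scouting = ((10−2)/6)² = 1.778
te_Set construction = (8 + 4·12 + 16)/6 = 72/6 = 12; σ²_Set construction = ((16−8)/6)² = 1.778
te_Costume fitting = (4 + 4·6 + 8)/6 = 36/6 = 6; σ²_Costume fitting = ((8−4)/6)² = 0.444
te_Principal photography = (6 + 4·8 + 22)/6 = 60/6 = 10; σ²_Principal photography = ((22−6)/6)² = 7.111
te_Pickup shots = (8 + 4·11 + 20)/6 = 72/6 = 12; σ²_Pickup shots = ((20−8)/6)² = 4.000
te_Editing = (4 + 4·8 + 12)/6 = 48/6 = 8; σ²_Editing = ((12−4)/6)² = 1.778
te_Sound mix = (6 + 4·8 + 10)/6 = 48/6 = 8; σ²_Sound mix = ((10−6)/6)² = 0.444
te_Color grade = (12 + 4·13 + 14)/6 = 78/6 = 13; σ²_Color grade = ((14−12)/6)² = 0.111
te_VFX = (4 + 4·7 + 16)/6 = 48/6 = 8; σ²_VFX = ((16−4)/6)² = 4.000
te_Final cut = (6 + 4·8 + 10)/6 = 48/6 = 8; σ²_Final cut = ((10−6)/6)² = 0.444

Forward pass:
ES_Location scouting = 0; EF_Location scouting = 6
ES_Set construction = 0; EF_Set construction = 12
ES_Costume fitting = 0; EF_Costume fitting = 6
ES_Principal photography = 6; EF_Principal photography = 6+10 = 16
ES_Pickup shots = 12; EF_Pickup shots = 12+12 = 24
ES_Editing = 6; EF_Editing = 6+8 = 14
ES_Sound mix = 6; EF_Sound mix = 6+8 = 14
ES_Color grade = max(EF_Location scouting=6, EF_Set construction=12) = 12; EF_Color grade = 12+13 = 25
ES_VFX = 12; EF_VFX = 12+8 = 20
ES_Final cut = max(EF_Costume fitting=6, EF_Principal photography=16, EF_Pickup shots=24, EF_Editing=14, EF_Sound mix=14, EF_Color grade=25, EF_VFX=20) = 25; EF_Final cut = 25+8 = 33
Expected project duration μ = 33 days. Critical path: Set construction → Color grade → Final cut.

Variance along critical path = 1.778 + 0.111 + 0.444 = 2.333
σ = √2.333 = 1.528 days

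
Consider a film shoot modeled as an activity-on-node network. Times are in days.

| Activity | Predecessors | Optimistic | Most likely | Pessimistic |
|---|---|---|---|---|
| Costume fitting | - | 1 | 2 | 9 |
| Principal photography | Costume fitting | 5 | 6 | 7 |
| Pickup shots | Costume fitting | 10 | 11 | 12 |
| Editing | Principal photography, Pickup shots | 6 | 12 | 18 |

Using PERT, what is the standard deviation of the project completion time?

2.43 days

te_Costume fitting = (1 + 4·2 + 9)/6 = 18/6 = 3; σ²_Costume fitting = ((9−1)/6)² = 1.778
te_Principal photography = (5 + 4·6 + 7)/6 = 36/6 = 6; σ²_Principal photography = ((7−5)/6)² = 0.111
te_Pickup shots = (10 + 4·11 + 12)/6 = 66/6 = 11; σ²_Pickup shots = ((12−10)/6)² = 0.111
te_Editing = (6 + 4·12 + 18)/6 = 72/6 = 12; σ²_Editing = ((18−6)/6)² = 4.000

Forward pass:
ES_Costume fitting = 0; EF_Costume fitting = 3
ES_Principal photography = 3; EF_Principal photography = 3+6 = 9
ES_Pickup shots = 3; EF_Pickup shots = 3+11 = 14
ES_Editing = max(EF_Principal photography=9, EF_Pickup shots=14) = 14; EF_Editing = 14+12 = 26
Expected project duration μ = 26 days. Critical path: Costume fitting → Pickup shots → Editing.

Variance along critical path = 1.778 + 0.111 + 4.000 = 5.889
σ = √5.889 = 2.427 days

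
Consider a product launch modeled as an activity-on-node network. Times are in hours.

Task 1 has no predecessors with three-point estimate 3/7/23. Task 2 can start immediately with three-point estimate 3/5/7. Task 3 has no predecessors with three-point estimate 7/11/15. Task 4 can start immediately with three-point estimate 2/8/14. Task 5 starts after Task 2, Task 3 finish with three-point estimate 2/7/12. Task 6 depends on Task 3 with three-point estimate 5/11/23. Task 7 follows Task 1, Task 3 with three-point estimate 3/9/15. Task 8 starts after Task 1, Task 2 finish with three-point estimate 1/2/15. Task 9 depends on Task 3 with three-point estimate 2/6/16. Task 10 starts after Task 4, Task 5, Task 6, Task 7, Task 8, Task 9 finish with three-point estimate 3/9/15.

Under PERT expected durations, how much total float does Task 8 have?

10 hours

te_Task 1 = (3 + 4·7 + 23)/6 = 54/6 = 9
te_Task 2 = (3 + 4·5 + 7)/6 = 30/6 = 5
te_Task 3 = (7 + 4·11 + 15)/6 = 66/6 = 11
te_Task 4 = (2 + 4·8 + 14)/6 = 48/6 = 8
te_Task 5 = (2 + 4·7 + 12)/6 = 42/6 = 7
te_Task 6 = (5 + 4·11 + 23)/6 = 72/6 = 12
te_Task 7 = (3 + 4·9 + 15)/6 = 54/6 = 9
te_Task 8 = (1 + 4·2 + 15)/6 = 24/6 = 4
te_Task 9 = (2 + 4·6 + 16)/6 = 42/6 = 7
te_Task 10 = (3 + 4·9 + 15)/6 = 54/6 = 9

Forward pass:
ES_Task 1 = 0; EF_Task 1 = 9
ES_Task 2 = 0; EF_Task 2 = 5
ES_Task 3 = 0; EF_Task 3 = 11
ES_Task 4 = 0; EF_Task 4 = 8
ES_Task 5 = max(EF_Task 2=5, EF_Task 3=11) = 11; EF_Task 5 = 11+7 = 18
ES_Task 6 = 11; EF_Task 6 = 11+12 = 23
ES_Task 7 = max(EF_Task 1=9, EF_Task 3=11) = 11; EF_Task 7 = 11+9 = 20
ES_Task 8 = max(EF_Task 1=9, EF_Task 2=5) = 9; EF_Task 8 = 9+4 = 13
ES_Task 9 = 11; EF_Task 9 = 11+7 = 18
ES_Task 10 = max(EF_Task 4=8, EF_Task 5=18, EF_Task 6=23, EF_Task 7=20, EF_Task 8=13, EF_Task 9=18) = 23; EF_Task 10 = 23+9 = 32
Expected project duration μ = 32 hours. Critical path: Task 3 → Task 6 → Task 10.

Backward pass:
LF_Task 10 = 32; LS_Task 10 = 32−9 = 23
LF_Task 9 = LS_Task 10 = 23; LS_Task 9 = 23−7 = 16
LF_Task 8 = LS_Task 10 = 23; LS_Task 8 = 23−4 = 19
LF_Task 7 = LS_Task 10 = 23; LS_Task 7 = 23−9 = 14
LF_Task 6 = LS_Task 10 = 23; LS_Task 6 = 23−12 = 11
LF_Task 5 = LS_Task 10 = 23; LS_Task 5 = 23−7 = 16
LF_Task 4 = LS_Task 10 = 23; LS_Task 4 = 23−8 = 15
LF_Task 3 = min(LS_Task 5=16, LS_Task 6=11, LS_Task 7=14, LS_Task 9=16) = 11; LS_Task 3 = 11−11 = 0
LF_Task 2 = min(LS_Task 5=16, LS_Task 8=19) = 16; LS_Task 2 = 16−5 = 11
LF_Task 1 = min(LS_Task 7=14, LS_Task 8=19) = 14; LS_Task 1 = 14−9 = 5
Slack_Task 8 = LS_Task 8 − ES_Task 8 = 19 − 9 = 10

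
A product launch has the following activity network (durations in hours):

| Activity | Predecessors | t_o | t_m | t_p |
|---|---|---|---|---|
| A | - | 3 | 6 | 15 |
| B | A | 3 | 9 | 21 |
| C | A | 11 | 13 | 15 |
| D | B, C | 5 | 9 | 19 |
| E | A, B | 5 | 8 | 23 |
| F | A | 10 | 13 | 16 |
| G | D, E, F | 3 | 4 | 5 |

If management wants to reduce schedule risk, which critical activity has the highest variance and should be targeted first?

te_A = (3 + 4·6 + 15)/6 = 42/6 = 7; σ²_A = ((15−3)/6)² = 4.000
te_B = (3 + 4·9 + 21)/6 = 60/6 = 10; σ²_B = ((21−3)/6)² = 9.000
te_C = (11 + 4·13 + 15)/6 = 78/6 = 13; σ²_C = ((15−11)/6)² = 0.444
te_D = (5 + 4·9 + 19)/6 = 60/6 = 10; σ²_D = ((19−5)/6)² = 5.444
te_E = (5 + 4·8 + 23)/6 = 60/6 = 10; σ²_E = ((23−5)/6)² = 9.000
te_F = (10 + 4·13 + 16)/6 = 78/6 = 13; σ²_F = ((16−10)/6)² = 1.000
te_G = (3 + 4·4 + 5)/6 = 24/6 = 4; σ²_G = ((5−3)/6)² = 0.111

Forward pass:
ES_A = 0; EF_A = 7
ES_B = 7; EF_B = 7+10 = 17
ES_C = 7; EF_C = 7+13 = 20
ES_D = max(EF_B=17, EF_C=20) = 20; EF_D = 20+10 = 30
ES_E = max(EF_A=7, EF_B=17) = 17; EF_E = 17+10 = 27
ES_F = 7; EF_F = 7+13 = 20
ES_G = max(EF_D=30, EF_E=27, EF_F=20) = 30; EF_G = 30+4 = 34
Expected project duration μ = 34 hours. Critical path: A → C → D → G.

Variances on critical path: σ²_A=4.000, σ²_C=0.444, σ²_D=5.444, σ²_G=0.111.
Largest is σ²_D = 5.444.

D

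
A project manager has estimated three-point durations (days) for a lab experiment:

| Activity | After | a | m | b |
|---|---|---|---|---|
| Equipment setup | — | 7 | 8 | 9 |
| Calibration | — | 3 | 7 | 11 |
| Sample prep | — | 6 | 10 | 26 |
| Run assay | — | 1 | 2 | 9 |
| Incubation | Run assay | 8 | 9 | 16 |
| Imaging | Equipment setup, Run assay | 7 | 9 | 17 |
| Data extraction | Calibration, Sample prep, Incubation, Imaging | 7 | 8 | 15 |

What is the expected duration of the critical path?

te_Equipment setup = (7 + 4·8 + 9)/6 = 48/6 = 8
te_Calibration = (3 + 4·7 + 11)/6 = 42/6 = 7
te_Sample prep = (6 + 4·10 + 26)/6 = 72/6 = 12
te_Run assay = (1 + 4·2 + 9)/6 = 18/6 = 3
te_Incubation = (8 + 4·9 + 16)/6 = 60/6 = 10
te_Imaging = (7 + 4·9 + 17)/6 = 60/6 = 10
te_Data extraction = (7 + 4·8 + 15)/6 = 54/6 = 9

Forward pass:
ES_Equipment setup = 0; EF_Equipment setup = 8
ES_Calibration = 0; EF_Calibration = 7
ES_Sample prep = 0; EF_Sample prep = 12
ES_Run assay = 0; EF_Run assay = 3
ES_Incubation = 3; EF_Incubation = 3+10 = 13
ES_Imaging = max(EF_Equipment setup=8, EF_Run assay=3) = 8; EF_Imaging = 8+10 = 18
ES_Data extraction = max(EF_Calibration=7, EF_Sample prep=12, EF_Incubation=13, EF_Imaging=18) = 18; EF_Data extraction = 18+9 = 27
Expected project duration μ = 27 days. Critical path: Equipment setup → Imaging → Data extraction.

27 days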